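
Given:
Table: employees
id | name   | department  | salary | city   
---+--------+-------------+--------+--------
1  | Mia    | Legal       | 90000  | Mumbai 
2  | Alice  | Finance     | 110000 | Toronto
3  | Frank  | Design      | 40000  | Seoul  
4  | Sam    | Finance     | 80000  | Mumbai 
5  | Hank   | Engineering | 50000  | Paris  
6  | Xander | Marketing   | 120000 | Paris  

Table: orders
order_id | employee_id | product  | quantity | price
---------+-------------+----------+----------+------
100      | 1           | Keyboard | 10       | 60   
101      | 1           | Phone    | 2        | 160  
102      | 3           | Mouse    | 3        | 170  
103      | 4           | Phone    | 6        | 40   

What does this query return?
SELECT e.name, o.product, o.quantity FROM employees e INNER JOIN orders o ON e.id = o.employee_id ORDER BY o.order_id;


Joining employees.id = orders.employee_id:
  employee Mia (id=1) -> order Keyboard
  employee Mia (id=1) -> order Phone
  employee Frank (id=3) -> order Mouse
  employee Sam (id=4) -> order Phone


4 rows:
Mia, Keyboard, 10
Mia, Phone, 2
Frank, Mouse, 3
Sam, Phone, 6


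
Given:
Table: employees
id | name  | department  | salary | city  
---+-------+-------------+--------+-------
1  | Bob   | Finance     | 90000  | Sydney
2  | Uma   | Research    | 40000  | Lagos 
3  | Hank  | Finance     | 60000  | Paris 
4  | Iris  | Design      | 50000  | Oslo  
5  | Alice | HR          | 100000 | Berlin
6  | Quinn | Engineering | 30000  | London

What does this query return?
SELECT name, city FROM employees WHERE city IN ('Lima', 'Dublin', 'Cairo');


Filtering: city IN ('Lima', 'Dublin', 'Cairo')
Matching: 0 rows

Empty result set (0 rows)


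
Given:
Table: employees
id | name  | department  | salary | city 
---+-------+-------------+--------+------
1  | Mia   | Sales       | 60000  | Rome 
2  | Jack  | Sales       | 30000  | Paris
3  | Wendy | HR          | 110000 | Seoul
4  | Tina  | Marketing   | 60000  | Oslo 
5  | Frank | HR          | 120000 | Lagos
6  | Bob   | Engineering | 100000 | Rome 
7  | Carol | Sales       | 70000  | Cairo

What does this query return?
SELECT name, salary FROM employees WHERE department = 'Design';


Filtering: department = 'Design'
Matching rows: 0

Empty result set (0 rows)


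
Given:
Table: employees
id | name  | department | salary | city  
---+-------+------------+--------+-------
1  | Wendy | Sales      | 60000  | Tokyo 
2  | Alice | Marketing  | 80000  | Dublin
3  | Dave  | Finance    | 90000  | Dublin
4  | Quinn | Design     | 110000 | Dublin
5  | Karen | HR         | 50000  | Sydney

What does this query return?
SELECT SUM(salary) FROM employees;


SUM(salary) = 60000 + 80000 + 90000 + 110000 + 50000 = 390000

390000


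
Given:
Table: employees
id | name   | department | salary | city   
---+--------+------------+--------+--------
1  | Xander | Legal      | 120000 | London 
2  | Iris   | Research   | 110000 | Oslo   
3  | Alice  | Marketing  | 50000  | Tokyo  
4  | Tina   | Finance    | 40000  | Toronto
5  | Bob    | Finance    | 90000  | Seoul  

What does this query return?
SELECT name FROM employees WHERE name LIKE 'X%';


LIKE 'X%' matches names starting with 'X'
Matching: 1

1 rows:
Xander


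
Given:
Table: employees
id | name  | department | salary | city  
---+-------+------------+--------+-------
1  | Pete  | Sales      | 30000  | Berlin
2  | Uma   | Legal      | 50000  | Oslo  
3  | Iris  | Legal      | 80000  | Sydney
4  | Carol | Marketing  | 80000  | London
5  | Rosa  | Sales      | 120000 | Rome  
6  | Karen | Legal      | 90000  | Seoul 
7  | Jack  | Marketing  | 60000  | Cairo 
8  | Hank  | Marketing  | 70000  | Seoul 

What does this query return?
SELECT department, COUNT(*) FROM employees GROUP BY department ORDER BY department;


Assigning each row to its department group:
  Pete -> Sales
  Uma -> Legal
  Iris -> Legal
  Carol -> Marketing
  Rosa -> Sales
  Karen -> Legal
  Jack -> Marketing
  Hank -> Marketing


3 groups:
Legal, 3
Marketing, 3
Sales, 2


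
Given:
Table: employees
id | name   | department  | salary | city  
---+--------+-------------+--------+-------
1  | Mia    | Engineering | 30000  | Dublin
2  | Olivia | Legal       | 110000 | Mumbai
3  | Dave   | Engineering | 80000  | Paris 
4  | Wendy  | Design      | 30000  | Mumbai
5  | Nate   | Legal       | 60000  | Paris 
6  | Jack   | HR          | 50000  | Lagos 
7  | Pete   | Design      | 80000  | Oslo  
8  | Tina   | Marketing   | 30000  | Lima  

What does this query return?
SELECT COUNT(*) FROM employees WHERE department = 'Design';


Counting rows where department = 'Design'
  Wendy -> MATCH
  Pete -> MATCH


2


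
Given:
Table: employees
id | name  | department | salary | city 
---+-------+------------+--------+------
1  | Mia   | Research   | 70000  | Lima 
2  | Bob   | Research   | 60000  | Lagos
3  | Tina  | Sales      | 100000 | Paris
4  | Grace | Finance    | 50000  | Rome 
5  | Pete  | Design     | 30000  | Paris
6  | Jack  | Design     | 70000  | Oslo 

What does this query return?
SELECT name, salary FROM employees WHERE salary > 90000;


Filtering: salary > 90000
Matching: 1 rows

1 rows:
Tina, 100000


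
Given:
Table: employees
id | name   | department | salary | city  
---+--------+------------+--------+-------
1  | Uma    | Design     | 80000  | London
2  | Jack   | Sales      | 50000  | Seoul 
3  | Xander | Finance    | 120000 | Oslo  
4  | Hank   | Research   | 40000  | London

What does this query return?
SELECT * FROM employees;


SELECT * returns all 4 rows with all columns

4 rows:
1, Uma, Design, 80000, London
2, Jack, Sales, 50000, Seoul
3, Xander, Finance, 120000, Oslo
4, Hank, Research, 40000, London


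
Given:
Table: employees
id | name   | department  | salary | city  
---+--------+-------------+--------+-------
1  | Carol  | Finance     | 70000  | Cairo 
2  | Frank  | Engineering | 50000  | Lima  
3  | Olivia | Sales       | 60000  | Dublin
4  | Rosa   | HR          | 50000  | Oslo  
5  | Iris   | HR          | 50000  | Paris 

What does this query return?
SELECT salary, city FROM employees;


Projecting columns: salary, city

5 rows:
70000, Cairo
50000, Lima
60000, Dublin
50000, Oslo
50000, Paris


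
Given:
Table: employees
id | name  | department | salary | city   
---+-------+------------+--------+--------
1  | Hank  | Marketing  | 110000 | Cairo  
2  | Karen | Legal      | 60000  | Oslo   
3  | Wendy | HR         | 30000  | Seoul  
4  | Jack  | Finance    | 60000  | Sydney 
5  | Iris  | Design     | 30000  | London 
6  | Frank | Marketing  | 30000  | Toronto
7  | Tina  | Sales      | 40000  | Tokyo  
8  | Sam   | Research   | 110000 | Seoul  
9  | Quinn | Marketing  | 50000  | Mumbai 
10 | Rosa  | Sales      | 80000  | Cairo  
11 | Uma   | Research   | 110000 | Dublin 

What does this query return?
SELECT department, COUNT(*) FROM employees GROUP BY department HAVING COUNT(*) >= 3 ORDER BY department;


Groups with count >= 3:
  Marketing: 3 -> PASS
  Design: 1 -> filtered out
  Finance: 1 -> filtered out
  HR: 1 -> filtered out
  Legal: 1 -> filtered out
  Research: 2 -> filtered out
  Sales: 2 -> filtered out


1 groups:
Marketing, 3


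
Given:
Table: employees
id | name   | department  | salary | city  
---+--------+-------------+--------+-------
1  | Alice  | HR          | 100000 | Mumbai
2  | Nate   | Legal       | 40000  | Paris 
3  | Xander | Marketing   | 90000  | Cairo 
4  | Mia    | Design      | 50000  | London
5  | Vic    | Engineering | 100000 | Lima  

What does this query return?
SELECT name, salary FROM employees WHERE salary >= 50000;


Filtering: salary >= 50000
Matching: 4 rows

4 rows:
Alice, 100000
Xander, 90000
Mia, 50000
Vic, 100000


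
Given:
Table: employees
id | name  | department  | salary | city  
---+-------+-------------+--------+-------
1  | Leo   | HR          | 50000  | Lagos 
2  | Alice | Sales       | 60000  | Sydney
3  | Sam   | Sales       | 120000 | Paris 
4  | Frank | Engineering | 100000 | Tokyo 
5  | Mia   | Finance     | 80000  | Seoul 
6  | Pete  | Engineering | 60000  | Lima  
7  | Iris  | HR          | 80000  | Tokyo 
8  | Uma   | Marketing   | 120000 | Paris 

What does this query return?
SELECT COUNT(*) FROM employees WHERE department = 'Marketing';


Counting rows where department = 'Marketing'
  Uma -> MATCH


1


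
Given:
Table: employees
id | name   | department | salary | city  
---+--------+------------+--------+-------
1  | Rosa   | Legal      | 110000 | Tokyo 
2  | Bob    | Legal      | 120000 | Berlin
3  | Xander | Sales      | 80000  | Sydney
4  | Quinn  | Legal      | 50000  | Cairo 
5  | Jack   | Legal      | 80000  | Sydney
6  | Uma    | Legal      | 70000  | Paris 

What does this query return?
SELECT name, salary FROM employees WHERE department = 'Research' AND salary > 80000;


Filtering: department = 'Research' AND salary > 80000
Matching: 0 rows

Empty result set (0 rows)


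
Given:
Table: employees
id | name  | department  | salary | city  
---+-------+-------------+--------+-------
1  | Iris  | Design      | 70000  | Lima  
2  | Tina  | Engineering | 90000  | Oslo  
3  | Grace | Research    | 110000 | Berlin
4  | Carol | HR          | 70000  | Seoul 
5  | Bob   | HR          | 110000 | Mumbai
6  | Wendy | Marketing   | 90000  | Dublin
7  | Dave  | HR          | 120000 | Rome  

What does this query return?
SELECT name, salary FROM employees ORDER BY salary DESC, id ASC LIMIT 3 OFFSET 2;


Sort by salary DESC (id ASC tiebreak), then skip 2 and take 3
Rows 3 through 5

3 rows:
Bob, 110000
Tina, 90000
Wendy, 90000


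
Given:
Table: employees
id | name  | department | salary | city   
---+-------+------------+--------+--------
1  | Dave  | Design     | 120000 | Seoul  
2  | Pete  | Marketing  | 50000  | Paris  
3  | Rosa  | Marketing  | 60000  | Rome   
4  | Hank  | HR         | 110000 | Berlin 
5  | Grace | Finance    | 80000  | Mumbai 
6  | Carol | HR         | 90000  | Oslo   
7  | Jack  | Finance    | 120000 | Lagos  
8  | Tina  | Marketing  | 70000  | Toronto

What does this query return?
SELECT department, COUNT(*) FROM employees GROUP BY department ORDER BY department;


Assigning each row to its department group:
  Dave -> Design
  Pete -> Marketing
  Rosa -> Marketing
  Hank -> HR
  Grace -> Finance
  Carol -> HR
  Jack -> Finance
  Tina -> Marketing


4 groups:
Design, 1
Finance, 2
HR, 2
Marketing, 3


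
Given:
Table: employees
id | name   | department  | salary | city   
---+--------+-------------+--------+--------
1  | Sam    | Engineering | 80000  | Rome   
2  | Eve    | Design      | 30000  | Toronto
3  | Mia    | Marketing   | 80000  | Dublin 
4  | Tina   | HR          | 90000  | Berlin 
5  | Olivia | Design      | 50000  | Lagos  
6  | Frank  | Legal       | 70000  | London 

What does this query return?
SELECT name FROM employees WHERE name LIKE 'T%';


LIKE 'T%' matches names starting with 'T'
Matching: 1

1 rows:
Tina


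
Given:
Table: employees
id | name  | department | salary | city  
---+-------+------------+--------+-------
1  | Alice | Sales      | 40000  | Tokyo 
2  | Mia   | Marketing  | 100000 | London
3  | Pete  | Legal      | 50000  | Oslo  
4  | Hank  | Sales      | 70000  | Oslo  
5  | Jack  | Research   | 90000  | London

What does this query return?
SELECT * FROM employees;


SELECT * returns all 5 rows with all columns

5 rows:
1, Alice, Sales, 40000, Tokyo
2, Mia, Marketing, 100000, London
3, Pete, Legal, 50000, Oslo
4, Hank, Sales, 70000, Oslo
5, Jack, Research, 90000, London


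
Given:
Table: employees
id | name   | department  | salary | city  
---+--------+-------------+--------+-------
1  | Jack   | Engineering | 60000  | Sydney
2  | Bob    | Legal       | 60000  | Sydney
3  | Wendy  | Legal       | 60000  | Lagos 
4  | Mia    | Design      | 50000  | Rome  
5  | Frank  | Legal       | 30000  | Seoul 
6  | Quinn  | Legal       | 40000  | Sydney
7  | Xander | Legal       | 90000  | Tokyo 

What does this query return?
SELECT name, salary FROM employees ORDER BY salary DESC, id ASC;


Sorting by salary DESC, then id ASC for ties

7 rows:
Xander, 90000
Jack, 60000
Bob, 60000
Wendy, 60000
Mia, 50000
Quinn, 40000
Frank, 30000


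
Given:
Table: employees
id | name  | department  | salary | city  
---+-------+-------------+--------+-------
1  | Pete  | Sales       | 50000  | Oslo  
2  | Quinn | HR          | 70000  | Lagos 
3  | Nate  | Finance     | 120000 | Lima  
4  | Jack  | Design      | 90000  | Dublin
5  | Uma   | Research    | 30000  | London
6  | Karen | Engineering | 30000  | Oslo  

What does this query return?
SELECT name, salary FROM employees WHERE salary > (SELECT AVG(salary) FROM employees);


Subquery: AVG(salary) = 65000.0
Filtering: salary > 65000.0
  Quinn (70000) -> MATCH
  Nate (120000) -> MATCH
  Jack (90000) -> MATCH


3 rows:
Quinn, 70000
Nate, 120000
Jack, 90000


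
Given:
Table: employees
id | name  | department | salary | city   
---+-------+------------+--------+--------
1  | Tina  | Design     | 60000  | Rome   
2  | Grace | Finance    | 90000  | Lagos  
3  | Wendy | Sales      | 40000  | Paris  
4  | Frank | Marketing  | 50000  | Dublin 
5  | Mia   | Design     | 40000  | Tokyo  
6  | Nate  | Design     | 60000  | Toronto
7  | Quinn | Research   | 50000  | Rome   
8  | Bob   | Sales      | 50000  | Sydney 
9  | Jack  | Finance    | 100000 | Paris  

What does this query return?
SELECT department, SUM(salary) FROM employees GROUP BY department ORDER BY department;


Summing salary within each department:
  Design: 60000 + 40000 + 60000 = 160000
  Finance: 90000 + 100000 = 190000
  Marketing: 50000 = 50000
  Research: 50000 = 50000
  Sales: 40000 + 50000 = 90000


5 groups:
Design, 160000
Finance, 190000
Marketing, 50000
Research, 50000
Sales, 90000


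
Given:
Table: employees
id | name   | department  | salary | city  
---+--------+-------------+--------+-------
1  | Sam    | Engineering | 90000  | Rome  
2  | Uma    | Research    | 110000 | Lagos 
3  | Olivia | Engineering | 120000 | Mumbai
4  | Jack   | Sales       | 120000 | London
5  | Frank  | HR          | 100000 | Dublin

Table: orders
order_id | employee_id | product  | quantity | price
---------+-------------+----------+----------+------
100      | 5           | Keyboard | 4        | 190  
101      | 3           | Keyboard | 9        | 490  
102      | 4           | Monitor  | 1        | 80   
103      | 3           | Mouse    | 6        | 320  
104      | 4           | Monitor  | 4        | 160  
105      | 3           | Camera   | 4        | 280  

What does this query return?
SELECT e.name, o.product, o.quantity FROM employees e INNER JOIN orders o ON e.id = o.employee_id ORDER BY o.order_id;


Joining employees.id = orders.employee_id:
  employee Frank (id=5) -> order Keyboard
  employee Olivia (id=3) -> order Keyboard
  employee Jack (id=4) -> order Monitor
  employee Olivia (id=3) -> order Mouse
  employee Jack (id=4) -> order Monitor
  employee Olivia (id=3) -> order Camera


6 rows:
Frank, Keyboard, 4
Olivia, Keyboard, 9
Jack, Monitor, 1
Olivia, Mouse, 6
Jack, Monitor, 4
Olivia, Camera, 4


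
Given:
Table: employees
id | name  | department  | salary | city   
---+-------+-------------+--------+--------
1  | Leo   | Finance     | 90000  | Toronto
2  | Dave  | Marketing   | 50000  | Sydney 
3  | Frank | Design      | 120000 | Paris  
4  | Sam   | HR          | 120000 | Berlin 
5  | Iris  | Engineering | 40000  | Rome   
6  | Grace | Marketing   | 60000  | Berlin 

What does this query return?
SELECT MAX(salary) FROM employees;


Salaries: 90000, 50000, 120000, 120000, 40000, 60000
MAX = 120000

120000


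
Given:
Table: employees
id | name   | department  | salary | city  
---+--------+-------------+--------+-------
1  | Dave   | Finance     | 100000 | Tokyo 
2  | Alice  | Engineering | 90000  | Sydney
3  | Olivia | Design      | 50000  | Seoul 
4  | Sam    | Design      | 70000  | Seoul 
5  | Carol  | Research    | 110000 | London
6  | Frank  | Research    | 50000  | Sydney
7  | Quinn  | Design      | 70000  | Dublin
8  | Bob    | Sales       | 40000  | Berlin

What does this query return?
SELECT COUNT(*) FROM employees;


COUNT(*) counts all rows

8


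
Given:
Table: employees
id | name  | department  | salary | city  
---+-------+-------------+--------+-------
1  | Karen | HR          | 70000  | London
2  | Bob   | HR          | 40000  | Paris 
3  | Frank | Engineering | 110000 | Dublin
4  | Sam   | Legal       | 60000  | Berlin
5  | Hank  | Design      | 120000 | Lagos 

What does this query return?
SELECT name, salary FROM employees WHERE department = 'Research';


Filtering: department = 'Research'
Matching rows: 0

Empty result set (0 rows)


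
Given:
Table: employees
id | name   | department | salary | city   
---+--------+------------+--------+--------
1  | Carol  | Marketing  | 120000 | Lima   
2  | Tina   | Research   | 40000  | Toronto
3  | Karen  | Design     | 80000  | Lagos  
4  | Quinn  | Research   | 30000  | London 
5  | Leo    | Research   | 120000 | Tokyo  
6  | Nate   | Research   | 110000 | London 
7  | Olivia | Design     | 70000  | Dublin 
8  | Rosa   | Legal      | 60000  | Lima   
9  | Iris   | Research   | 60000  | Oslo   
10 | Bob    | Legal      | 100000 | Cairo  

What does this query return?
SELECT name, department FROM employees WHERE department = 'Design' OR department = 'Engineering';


Filtering: department = 'Design' OR 'Engineering'
Matching: 2 rows

2 rows:
Karen, Design
Olivia, Design


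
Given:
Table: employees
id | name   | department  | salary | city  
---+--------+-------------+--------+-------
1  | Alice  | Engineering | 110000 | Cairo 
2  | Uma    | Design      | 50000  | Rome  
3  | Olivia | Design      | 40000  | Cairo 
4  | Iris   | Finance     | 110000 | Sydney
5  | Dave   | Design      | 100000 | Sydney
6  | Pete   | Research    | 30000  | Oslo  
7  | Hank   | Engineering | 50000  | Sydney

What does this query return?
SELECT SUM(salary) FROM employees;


SUM(salary) = 110000 + 50000 + 40000 + 110000 + 100000 + 30000 + 50000 = 490000

490000


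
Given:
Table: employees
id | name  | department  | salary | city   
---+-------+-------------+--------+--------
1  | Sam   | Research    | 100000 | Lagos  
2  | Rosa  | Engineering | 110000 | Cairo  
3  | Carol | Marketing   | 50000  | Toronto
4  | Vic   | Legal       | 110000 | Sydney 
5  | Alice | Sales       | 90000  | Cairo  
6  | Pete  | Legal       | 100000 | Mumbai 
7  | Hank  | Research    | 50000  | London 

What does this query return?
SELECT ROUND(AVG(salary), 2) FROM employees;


SUM(salary) = 610000
COUNT = 7
ROUND(AVG, 2) = ROUND(610000 / 7, 2) = 87142.86

87142.86


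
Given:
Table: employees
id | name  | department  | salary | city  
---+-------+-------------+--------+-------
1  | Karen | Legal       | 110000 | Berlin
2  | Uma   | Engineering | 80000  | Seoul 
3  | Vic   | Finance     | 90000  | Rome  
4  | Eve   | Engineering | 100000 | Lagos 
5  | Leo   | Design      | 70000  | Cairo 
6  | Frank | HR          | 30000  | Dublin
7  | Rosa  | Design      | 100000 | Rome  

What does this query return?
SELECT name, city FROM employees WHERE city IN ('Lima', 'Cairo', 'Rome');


Filtering: city IN ('Lima', 'Cairo', 'Rome')
Matching: 3 rows

3 rows:
Vic, Rome
Leo, Cairo
Rosa, Rome


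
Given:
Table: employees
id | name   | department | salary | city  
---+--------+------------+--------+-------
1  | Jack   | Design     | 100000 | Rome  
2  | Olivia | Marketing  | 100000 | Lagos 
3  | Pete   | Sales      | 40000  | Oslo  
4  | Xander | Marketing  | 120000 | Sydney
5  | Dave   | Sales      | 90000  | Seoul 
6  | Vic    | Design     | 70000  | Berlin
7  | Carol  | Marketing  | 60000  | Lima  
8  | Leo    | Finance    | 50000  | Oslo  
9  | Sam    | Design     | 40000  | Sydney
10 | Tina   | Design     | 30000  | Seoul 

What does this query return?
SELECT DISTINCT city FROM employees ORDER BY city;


All 'city' values (row order): Rome, Lagos, Oslo, Sydney, Seoul, Berlin, Lima, Oslo, Sydney, Seoul
Removing duplicates leaves 7 unique value(s).

7 values:
Berlin
Lagos
Lima
Oslo
Rome
Seoul
Sydney


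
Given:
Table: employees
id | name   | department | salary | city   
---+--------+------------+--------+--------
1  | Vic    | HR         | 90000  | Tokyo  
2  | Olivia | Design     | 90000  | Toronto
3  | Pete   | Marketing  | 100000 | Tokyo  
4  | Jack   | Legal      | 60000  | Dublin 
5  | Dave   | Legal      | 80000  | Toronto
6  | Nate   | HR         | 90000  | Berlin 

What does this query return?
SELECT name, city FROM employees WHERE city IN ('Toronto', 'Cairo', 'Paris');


Filtering: city IN ('Toronto', 'Cairo', 'Paris')
Matching: 2 rows

2 rows:
Olivia, Toronto
Dave, Toronto


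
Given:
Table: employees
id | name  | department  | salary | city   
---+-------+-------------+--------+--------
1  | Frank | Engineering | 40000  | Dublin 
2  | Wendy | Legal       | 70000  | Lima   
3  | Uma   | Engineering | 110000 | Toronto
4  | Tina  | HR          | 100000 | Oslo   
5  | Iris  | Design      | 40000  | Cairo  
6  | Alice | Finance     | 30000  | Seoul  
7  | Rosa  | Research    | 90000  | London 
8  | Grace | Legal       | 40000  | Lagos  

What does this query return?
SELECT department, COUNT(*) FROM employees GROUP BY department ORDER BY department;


Assigning each row to its department group:
  Frank -> Engineering
  Wendy -> Legal
  Uma -> Engineering
  Tina -> HR
  Iris -> Design
  Alice -> Finance
  Rosa -> Research
  Grace -> Legal


6 groups:
Design, 1
Engineering, 2
Finance, 1
HR, 1
Legal, 2
Research, 1


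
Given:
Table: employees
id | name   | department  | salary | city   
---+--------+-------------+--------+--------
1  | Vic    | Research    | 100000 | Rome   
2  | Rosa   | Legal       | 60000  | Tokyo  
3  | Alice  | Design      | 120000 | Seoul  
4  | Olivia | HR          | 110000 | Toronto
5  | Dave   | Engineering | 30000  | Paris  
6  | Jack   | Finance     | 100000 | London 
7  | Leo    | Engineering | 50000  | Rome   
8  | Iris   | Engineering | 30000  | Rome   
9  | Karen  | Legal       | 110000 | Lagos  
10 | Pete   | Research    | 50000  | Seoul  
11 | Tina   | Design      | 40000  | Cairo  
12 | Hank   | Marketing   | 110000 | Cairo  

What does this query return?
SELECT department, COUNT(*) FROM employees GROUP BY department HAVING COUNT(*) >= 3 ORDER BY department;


Groups with count >= 3:
  Engineering: 3 -> PASS
  Design: 2 -> filtered out
  Finance: 1 -> filtered out
  HR: 1 -> filtered out
  Legal: 2 -> filtered out
  Marketing: 1 -> filtered out
  Research: 2 -> filtered out


1 groups:
Engineering, 3


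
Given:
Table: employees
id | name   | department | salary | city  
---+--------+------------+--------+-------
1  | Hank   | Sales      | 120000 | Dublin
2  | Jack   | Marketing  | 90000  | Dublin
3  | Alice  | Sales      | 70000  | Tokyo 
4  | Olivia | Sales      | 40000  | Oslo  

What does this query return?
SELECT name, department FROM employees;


Projecting columns: name, department

4 rows:
Hank, Sales
Jack, Marketing
Alice, Sales
Olivia, Sales


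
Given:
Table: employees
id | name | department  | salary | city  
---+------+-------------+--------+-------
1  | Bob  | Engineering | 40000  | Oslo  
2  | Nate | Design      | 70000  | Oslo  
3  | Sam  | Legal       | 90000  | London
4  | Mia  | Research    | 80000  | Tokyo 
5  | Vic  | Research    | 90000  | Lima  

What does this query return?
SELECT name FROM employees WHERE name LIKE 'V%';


LIKE 'V%' matches names starting with 'V'
Matching: 1

1 rows:
Vic


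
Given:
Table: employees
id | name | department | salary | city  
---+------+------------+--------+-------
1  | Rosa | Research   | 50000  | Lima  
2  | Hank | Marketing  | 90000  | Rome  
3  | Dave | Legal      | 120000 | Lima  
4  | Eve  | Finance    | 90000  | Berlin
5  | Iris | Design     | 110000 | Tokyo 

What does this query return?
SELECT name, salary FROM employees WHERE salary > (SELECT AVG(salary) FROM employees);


Subquery: AVG(salary) = 92000.0
Filtering: salary > 92000.0
  Dave (120000) -> MATCH
  Iris (110000) -> MATCH


2 rows:
Dave, 120000
Iris, 110000


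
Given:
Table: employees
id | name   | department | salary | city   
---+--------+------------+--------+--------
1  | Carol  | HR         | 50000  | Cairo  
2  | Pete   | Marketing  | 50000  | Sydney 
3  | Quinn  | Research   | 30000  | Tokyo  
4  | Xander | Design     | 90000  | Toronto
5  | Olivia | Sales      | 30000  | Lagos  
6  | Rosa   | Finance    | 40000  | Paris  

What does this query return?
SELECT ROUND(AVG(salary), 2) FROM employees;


SUM(salary) = 290000
COUNT = 6
ROUND(AVG, 2) = ROUND(290000 / 6, 2) = 48333.33

48333.33


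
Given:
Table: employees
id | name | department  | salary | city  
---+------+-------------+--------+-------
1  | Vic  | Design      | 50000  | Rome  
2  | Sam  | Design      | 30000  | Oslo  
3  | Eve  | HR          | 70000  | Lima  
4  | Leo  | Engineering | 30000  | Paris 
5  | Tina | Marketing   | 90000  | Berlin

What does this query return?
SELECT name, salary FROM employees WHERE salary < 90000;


Filtering: salary < 90000
Matching: 4 rows

4 rows:
Vic, 50000
Sam, 30000
Eve, 70000
Leo, 30000


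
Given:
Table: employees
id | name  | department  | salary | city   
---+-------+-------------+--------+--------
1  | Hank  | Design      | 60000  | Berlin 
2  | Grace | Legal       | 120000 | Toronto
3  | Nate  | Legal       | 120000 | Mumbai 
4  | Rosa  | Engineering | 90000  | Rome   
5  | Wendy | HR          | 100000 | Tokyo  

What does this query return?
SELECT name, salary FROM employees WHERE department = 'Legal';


Filtering: department = 'Legal'
Matching rows: 2

2 rows:
Grace, 120000
Nate, 120000


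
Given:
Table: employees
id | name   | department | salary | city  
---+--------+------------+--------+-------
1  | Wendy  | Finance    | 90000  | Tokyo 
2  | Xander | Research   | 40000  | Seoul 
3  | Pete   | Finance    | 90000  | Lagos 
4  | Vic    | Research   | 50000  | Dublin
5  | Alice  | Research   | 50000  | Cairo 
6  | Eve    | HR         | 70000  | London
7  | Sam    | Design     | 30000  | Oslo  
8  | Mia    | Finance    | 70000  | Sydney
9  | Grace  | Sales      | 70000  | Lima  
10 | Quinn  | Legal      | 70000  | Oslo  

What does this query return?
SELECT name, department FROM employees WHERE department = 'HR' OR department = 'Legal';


Filtering: department = 'HR' OR 'Legal'
Matching: 2 rows

2 rows:
Eve, HR
Quinn, Legal


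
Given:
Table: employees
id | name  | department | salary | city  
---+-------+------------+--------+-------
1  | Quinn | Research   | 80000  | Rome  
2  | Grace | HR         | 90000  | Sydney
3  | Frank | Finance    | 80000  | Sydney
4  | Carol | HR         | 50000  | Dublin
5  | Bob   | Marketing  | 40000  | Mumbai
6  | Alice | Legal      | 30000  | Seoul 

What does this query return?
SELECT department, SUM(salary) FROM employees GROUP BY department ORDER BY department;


Summing salary within each department:
  Finance: 80000 = 80000
  HR: 90000 + 50000 = 140000
  Legal: 30000 = 30000
  Marketing: 40000 = 40000
  Research: 80000 = 80000


5 groups:
Finance, 80000
HR, 140000
Legal, 30000
Marketing, 40000
Research, 80000


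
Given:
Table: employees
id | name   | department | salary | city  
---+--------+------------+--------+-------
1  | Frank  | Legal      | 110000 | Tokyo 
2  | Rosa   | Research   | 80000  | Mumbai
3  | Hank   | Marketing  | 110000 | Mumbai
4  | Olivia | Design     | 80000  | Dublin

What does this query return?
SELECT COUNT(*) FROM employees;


COUNT(*) counts all rows

4


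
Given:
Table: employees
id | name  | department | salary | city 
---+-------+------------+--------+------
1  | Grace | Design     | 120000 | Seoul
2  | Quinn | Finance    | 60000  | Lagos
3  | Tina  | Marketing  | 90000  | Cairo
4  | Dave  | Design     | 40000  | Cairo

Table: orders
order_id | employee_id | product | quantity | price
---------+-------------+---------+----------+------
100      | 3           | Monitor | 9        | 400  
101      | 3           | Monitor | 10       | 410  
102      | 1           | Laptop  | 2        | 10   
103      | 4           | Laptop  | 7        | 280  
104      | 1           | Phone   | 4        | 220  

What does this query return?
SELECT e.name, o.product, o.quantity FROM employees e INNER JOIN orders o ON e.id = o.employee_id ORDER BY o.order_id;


Joining employees.id = orders.employee_id:
  employee Tina (id=3) -> order Monitor
  employee Tina (id=3) -> order Monitor
  employee Grace (id=1) -> order Laptop
  employee Dave (id=4) -> order Laptop
  employee Grace (id=1) -> order Phone


5 rows:
Tina, Monitor, 9
Tina, Monitor, 10
Grace, Laptop, 2
Dave, Laptop, 7
Grace, Phone, 4


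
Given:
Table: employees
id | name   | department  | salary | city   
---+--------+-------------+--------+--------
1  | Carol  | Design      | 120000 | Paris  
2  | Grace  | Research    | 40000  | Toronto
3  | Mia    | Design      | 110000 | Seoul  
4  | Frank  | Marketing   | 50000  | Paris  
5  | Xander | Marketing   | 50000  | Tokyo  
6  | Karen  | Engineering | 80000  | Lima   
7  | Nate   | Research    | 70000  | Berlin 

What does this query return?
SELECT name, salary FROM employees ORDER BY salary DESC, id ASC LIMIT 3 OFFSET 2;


Sort by salary DESC (id ASC tiebreak), then skip 2 and take 3
Rows 3 through 5

3 rows:
Karen, 80000
Nate, 70000
Frank, 50000


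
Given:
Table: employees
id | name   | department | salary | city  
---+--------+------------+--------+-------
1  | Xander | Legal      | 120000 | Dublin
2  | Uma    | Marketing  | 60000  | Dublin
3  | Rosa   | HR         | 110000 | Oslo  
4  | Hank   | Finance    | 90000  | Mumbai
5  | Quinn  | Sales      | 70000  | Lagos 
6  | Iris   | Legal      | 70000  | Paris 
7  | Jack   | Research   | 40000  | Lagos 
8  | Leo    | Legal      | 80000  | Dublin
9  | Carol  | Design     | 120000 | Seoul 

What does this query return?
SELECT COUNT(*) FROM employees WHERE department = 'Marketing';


Counting rows where department = 'Marketing'
  Uma -> MATCH


1


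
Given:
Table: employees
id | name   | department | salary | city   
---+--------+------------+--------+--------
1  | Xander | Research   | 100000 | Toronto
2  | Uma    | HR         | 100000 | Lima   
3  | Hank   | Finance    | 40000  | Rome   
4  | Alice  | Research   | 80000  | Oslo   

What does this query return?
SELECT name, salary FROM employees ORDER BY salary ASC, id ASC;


Sorting by salary ASC, then id ASC for ties

4 rows:
Hank, 40000
Alice, 80000
Xander, 100000
Uma, 100000


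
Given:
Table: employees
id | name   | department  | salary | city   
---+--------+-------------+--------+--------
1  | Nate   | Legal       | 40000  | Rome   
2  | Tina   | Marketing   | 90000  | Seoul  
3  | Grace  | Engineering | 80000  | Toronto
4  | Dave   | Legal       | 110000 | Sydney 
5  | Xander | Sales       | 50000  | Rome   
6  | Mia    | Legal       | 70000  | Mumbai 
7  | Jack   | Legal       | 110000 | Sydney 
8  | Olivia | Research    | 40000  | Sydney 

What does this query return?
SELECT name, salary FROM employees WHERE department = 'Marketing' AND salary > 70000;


Filtering: department = 'Marketing' AND salary > 70000
Matching: 1 rows

1 rows:
Tina, 90000


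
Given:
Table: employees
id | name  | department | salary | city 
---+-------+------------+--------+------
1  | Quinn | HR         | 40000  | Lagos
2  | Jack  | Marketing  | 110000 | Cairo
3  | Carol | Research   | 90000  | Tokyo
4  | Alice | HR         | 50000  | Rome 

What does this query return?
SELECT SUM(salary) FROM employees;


SUM(salary) = 40000 + 110000 + 90000 + 50000 = 290000

290000


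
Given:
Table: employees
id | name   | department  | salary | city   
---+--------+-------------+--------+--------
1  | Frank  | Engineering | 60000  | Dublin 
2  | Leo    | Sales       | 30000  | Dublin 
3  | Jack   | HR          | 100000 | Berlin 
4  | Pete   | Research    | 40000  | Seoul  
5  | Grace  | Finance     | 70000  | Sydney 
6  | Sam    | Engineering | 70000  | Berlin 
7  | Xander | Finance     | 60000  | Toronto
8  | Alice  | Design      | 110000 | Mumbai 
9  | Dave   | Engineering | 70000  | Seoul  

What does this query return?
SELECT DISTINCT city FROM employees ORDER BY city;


All 'city' values (row order): Dublin, Dublin, Berlin, Seoul, Sydney, Berlin, Toronto, Mumbai, Seoul
Removing duplicates leaves 6 unique value(s).

6 values:
Berlin
Dublin
Mumbai
Seoul
Sydney
Toronto


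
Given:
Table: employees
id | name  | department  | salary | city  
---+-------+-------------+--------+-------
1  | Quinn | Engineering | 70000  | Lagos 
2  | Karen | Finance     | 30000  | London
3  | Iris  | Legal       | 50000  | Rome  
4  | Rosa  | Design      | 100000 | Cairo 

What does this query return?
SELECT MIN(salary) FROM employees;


Salaries: 70000, 30000, 50000, 100000
MIN = 30000

30000


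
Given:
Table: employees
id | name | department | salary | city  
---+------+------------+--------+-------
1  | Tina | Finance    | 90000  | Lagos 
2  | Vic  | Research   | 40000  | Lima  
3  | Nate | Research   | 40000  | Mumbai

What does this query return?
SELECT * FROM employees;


SELECT * returns all 3 rows with all columns

3 rows:
1, Tina, Finance, 90000, Lagos
2, Vic, Research, 40000, Lima
3, Nate, Research, 40000, Mumbai


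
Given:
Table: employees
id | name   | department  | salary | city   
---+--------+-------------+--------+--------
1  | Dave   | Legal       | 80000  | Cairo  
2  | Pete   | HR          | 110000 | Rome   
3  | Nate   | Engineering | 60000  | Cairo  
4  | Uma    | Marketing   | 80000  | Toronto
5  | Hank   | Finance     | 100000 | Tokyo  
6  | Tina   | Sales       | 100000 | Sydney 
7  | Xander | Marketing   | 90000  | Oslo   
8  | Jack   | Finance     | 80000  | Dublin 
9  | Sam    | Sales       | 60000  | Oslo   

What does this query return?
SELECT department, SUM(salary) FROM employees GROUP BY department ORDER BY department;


Summing salary within each department:
  Engineering: 60000 = 60000
  Finance: 100000 + 80000 = 180000
  HR: 110000 = 110000
  Legal: 80000 = 80000
  Marketing: 80000 + 90000 = 170000
  Sales: 100000 + 60000 = 160000


6 groups:
Engineering, 60000
Finance, 180000
HR, 110000
Legal, 80000
Marketing, 170000
Sales, 160000


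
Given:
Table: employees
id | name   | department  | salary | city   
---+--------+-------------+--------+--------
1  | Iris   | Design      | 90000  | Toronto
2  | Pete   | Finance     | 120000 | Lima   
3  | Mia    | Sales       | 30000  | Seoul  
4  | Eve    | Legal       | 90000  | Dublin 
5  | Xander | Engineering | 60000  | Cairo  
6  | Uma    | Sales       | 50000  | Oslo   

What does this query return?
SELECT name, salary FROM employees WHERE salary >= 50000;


Filtering: salary >= 50000
Matching: 5 rows

5 rows:
Iris, 90000
Pete, 120000
Eve, 90000
Xander, 60000
Uma, 50000


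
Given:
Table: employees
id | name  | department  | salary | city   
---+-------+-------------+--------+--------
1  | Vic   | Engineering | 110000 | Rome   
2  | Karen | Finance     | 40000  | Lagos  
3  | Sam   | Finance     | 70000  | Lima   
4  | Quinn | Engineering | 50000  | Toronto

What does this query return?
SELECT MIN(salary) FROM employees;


Salaries: 110000, 40000, 70000, 50000
MIN = 40000

40000


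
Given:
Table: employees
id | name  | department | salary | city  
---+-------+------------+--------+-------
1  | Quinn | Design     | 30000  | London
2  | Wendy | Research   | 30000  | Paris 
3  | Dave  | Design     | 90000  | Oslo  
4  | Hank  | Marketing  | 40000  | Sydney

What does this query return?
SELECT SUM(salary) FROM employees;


SUM(salary) = 30000 + 30000 + 90000 + 40000 = 190000

190000


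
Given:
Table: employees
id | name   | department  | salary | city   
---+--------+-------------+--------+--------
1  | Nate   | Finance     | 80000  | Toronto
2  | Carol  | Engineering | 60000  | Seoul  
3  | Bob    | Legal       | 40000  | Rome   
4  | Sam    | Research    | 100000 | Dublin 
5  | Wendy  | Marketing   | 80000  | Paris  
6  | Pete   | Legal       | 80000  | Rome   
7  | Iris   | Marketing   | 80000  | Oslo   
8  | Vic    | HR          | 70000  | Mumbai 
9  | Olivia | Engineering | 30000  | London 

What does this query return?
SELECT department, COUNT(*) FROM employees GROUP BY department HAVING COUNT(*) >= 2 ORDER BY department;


Groups with count >= 2:
  Engineering: 2 -> PASS
  Legal: 2 -> PASS
  Marketing: 2 -> PASS
  Finance: 1 -> filtered out
  HR: 1 -> filtered out
  Research: 1 -> filtered out


3 groups:
Engineering, 2
Legal, 2
Marketing, 2


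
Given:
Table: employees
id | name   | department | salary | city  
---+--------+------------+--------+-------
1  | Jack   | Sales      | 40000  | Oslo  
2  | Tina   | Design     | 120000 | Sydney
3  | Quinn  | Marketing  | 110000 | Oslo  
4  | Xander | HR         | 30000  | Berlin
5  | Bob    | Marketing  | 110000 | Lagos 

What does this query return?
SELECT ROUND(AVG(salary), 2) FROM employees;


SUM(salary) = 410000
COUNT = 5
ROUND(AVG, 2) = ROUND(410000 / 5, 2) = 82000.0

82000.0


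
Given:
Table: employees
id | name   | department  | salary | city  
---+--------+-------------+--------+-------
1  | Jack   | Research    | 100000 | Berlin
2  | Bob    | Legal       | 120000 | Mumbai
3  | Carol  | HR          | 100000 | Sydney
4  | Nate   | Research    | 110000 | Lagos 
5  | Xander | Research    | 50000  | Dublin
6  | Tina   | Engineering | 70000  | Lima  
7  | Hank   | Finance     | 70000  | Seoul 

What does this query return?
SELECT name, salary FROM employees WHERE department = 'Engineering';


Filtering: department = 'Engineering'
Matching rows: 1

1 rows:
Tina, 70000


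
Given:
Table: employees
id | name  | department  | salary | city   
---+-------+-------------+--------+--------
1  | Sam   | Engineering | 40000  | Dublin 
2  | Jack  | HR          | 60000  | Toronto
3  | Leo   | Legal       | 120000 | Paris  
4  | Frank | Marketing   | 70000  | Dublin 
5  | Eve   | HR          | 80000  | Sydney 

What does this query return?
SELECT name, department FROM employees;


Projecting columns: name, department

5 rows:
Sam, Engineering
Jack, HR
Leo, Legal
Frank, Marketing
Eve, HR


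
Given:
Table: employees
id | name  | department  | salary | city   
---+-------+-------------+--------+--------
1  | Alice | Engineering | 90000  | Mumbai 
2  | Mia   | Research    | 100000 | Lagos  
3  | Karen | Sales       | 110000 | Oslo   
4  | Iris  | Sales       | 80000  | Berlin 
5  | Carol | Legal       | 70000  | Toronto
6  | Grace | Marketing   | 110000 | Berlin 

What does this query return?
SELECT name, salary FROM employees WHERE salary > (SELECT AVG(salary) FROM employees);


Subquery: AVG(salary) = 93333.33
Filtering: salary > 93333.33
  Mia (100000) -> MATCH
  Karen (110000) -> MATCH
  Grace (110000) -> MATCH


3 rows:
Mia, 100000
Karen, 110000
Grace, 110000


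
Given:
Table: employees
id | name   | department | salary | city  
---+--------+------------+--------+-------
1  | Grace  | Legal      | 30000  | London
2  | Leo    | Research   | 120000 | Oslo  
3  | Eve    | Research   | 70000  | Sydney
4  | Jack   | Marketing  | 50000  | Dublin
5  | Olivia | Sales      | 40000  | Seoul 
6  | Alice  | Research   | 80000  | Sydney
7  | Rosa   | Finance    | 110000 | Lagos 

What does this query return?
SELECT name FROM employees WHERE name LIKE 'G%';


LIKE 'G%' matches names starting with 'G'
Matching: 1

1 rows:
Grace


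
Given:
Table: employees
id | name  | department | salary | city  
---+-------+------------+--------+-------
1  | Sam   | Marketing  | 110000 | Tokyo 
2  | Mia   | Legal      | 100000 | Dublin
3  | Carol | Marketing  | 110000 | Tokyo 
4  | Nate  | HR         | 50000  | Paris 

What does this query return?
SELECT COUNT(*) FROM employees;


COUNT(*) counts all rows

4


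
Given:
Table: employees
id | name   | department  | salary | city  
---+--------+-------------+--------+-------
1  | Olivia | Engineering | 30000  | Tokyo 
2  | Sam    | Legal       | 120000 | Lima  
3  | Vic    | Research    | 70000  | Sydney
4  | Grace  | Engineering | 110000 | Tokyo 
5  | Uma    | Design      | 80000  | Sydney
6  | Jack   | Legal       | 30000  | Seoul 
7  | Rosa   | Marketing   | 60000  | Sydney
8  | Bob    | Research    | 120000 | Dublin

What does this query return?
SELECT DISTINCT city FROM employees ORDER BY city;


All 'city' values (row order): Tokyo, Lima, Sydney, Tokyo, Sydney, Seoul, Sydney, Dublin
Removing duplicates leaves 5 unique value(s).

5 values:
Dublin
Lima
Seoul
Sydney
Tokyo
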